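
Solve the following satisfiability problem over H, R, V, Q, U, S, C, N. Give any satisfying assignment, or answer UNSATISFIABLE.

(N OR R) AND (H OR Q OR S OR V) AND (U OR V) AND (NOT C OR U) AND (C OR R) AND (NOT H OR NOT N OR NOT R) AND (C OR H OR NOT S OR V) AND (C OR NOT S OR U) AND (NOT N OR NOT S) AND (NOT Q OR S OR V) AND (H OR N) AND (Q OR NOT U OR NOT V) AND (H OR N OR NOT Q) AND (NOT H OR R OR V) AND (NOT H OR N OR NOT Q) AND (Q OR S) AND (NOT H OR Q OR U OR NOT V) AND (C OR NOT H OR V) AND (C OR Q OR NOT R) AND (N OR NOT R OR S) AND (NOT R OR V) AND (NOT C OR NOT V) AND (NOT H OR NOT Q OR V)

H: False, R: True, V: True, Q: True, U: False, S: False, C: False, N: True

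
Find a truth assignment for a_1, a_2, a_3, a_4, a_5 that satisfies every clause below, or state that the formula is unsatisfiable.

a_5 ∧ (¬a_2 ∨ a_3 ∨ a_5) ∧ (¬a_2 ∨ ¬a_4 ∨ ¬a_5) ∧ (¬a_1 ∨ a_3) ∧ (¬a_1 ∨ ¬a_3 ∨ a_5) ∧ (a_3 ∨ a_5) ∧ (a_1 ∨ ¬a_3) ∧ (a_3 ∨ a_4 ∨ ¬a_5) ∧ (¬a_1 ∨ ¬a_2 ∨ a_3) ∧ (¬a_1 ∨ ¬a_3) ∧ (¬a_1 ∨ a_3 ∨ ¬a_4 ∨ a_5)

a_1: False, a_2: False, a_3: False, a_4: True, a_5: True

Unit clause (a_5) forces a_5 = True.
Try a_1 = True:
  (¬a_1 ∨ a_3) forces a_3 = True.
  clause (¬a_1 ∨ ¬a_3) is falsified — backtrack.
So a_1 = False.
  then (a_1 ∨ ¬a_3) forces a_3 = False.
  then (a_3 ∨ a_4 ∨ ¬a_5) forces a_4 = True.
  then (¬a_2 ∨ ¬a_4 ∨ ¬a_5) forces a_2 = False.
All clauses satisfied.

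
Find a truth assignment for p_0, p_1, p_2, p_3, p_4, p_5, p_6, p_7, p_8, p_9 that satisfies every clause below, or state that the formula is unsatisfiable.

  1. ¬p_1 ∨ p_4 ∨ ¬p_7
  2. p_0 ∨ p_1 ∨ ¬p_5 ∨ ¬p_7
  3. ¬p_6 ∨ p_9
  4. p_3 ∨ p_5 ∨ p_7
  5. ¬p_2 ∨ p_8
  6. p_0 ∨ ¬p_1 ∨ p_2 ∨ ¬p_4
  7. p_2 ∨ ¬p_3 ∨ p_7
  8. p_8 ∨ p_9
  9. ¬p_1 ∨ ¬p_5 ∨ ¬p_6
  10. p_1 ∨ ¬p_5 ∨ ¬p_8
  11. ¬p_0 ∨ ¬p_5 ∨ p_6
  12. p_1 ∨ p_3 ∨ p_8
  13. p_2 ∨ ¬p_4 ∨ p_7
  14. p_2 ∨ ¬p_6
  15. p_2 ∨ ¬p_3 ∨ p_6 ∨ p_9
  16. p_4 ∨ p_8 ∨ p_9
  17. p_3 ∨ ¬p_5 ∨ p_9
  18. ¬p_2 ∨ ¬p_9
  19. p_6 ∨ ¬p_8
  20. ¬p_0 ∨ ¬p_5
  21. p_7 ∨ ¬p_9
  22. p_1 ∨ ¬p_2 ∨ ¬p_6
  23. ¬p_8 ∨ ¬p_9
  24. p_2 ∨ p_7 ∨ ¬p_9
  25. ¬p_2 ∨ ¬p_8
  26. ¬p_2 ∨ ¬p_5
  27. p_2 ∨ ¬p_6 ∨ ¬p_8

p_0 = False, p_1 = False, p_2 = False, p_3 = True, p_4 = False, p_5 = False, p_6 = False, p_7 = True, p_8 = False, p_9 = True

Set p_0 = False.
Set p_1 = False.
Try p_2 = True:
  (¬p_2 ∨ p_8) forces p_8 = True.
  clause (¬p_2 ∨ ¬p_8) is falsified — backtrack.
So p_2 = False.
  then (p_2 ∨ ¬p_6) forces p_6 = False.
  then (p_6 ∨ ¬p_8) forces p_8 = False.
  then (p_8 ∨ p_9) forces p_9 = True.
  then (p_1 ∨ p_3 ∨ p_8) forces p_3 = True.
  then (p_7 ∨ ¬p_9) forces p_7 = True.
  then (p_0 ∨ p_1 ∨ ¬p_5 ∨ ¬p_7) forces p_5 = False.
Set p_4 = False.
All clauses satisfied.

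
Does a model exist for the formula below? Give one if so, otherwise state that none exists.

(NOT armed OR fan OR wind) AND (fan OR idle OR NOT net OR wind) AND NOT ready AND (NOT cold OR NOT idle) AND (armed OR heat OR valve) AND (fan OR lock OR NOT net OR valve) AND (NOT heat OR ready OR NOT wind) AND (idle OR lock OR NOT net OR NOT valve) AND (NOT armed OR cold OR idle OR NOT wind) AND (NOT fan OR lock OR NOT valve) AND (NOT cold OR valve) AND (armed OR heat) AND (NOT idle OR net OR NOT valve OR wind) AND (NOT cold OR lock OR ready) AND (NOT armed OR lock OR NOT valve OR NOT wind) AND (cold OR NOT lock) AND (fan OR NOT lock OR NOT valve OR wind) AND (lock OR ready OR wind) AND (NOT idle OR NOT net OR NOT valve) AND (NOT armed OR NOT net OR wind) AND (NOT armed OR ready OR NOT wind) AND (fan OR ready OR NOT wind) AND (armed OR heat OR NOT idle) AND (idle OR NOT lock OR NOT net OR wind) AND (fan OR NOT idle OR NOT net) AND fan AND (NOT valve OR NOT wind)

Unit clause (NOT ready) forces ready = False.
Unit clause (fan) forces fan = True.
Set cold = True.
  then (NOT cold OR NOT idle) forces idle = False.
  then (NOT cold OR valve) forces valve = True.
  then (NOT cold OR lock OR ready) forces lock = True.
  then (NOT valve OR NOT wind) forces wind = False.
  then (idle OR NOT lock OR NOT net OR wind) forces net = False.
Set heat = False.
  then (armed OR heat) forces armed = True.
All clauses satisfied.

cold = True, valve = True, wind = False, idle = False, heat = False, ready = False, net = False, armed = True, lock = True, fan = True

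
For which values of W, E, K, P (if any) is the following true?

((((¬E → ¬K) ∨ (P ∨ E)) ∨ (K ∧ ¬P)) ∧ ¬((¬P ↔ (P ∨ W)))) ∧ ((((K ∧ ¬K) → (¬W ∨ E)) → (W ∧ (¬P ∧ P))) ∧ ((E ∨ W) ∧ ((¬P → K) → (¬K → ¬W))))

Unsatisfiable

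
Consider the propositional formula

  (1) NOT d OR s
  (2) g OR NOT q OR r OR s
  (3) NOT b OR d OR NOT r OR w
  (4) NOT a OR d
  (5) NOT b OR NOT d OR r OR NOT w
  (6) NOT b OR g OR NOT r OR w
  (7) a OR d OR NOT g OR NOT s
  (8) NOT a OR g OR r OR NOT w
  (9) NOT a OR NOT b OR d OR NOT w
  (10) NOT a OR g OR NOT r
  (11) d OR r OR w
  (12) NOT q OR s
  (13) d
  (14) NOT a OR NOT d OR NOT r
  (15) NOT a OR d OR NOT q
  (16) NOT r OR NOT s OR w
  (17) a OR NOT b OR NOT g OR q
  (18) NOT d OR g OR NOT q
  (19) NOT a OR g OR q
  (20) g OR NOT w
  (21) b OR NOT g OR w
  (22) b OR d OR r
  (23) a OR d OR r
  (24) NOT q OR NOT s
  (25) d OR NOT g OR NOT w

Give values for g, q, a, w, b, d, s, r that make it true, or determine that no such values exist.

g = True; q = False; a = True; w = True; b = False; d = True; s = True; r = False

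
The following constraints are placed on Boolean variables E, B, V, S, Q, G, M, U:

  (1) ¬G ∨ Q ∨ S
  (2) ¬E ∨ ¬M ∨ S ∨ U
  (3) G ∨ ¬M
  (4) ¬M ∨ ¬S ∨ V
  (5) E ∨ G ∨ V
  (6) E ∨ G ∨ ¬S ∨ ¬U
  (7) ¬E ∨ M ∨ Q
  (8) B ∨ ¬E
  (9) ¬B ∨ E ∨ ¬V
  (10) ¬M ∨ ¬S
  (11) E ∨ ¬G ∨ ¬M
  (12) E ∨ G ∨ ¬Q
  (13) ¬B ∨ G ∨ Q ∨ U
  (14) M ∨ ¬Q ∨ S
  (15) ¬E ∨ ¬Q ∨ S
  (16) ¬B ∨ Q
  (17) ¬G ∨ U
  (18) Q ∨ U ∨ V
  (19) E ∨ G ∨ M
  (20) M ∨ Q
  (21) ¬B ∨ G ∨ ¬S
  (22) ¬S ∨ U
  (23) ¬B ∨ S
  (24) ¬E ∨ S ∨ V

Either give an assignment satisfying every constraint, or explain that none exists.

Set E = False.
Set B = False.
Set V = True.
Set S = True.
  then (¬M ∨ ¬S) forces M = False.
  then (E ∨ G ∨ M) forces G = True.
  then (M ∨ Q) forces Q = True.
  then (¬S ∨ U) forces U = True.
All clauses satisfied.

E=F, B=F, V=T, S=T, Q=T, G=T, M=F, U=T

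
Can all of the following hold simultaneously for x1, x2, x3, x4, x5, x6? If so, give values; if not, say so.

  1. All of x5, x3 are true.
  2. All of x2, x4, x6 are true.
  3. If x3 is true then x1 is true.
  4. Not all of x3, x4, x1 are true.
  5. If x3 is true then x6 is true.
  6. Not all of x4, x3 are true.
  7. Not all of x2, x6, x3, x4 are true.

Unsatisfiable

Case x4 = True:
  (1) forces x5 = True.
  (1) forces x3 = True.
  Constraint (6) is violated (x4=T, x3=T) — contradiction.
Case x4 = False:
  Constraint (2) is violated (x4=F) — contradiction.
Both cases fail — unsatisfiable.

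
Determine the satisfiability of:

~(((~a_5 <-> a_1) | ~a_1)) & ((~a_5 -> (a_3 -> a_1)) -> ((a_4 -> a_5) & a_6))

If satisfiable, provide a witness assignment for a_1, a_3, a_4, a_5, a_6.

a_1=T, a_3=F, a_4=T, a_5=T, a_6=T

  ~(((~a_5 <-> a_1) | ~a_1)) = True
    (~a_5 <-> a_1) | ~a_1 = False
      ~a_5 <-> a_1 = False
        ~a_5 = False
      ~a_1 = False
  (~a_5 -> (a_3 -> a_1)) -> ((a_4 -> a_5) & a_6) = True
    ~a_5 -> (a_3 -> a_1) = True
      ~a_5 = False
      a_3 -> a_1 = True
    (a_4 -> a_5) & a_6 = True
      a_4 -> a_5 = True
Both conjuncts True, so the formula holds.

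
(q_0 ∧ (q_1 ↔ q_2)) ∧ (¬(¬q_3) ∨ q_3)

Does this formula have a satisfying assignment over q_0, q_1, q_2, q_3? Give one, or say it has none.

q_0 = True, q_1 = False, q_2 = False, q_3 = True

  q_0 ∧ (q_1 ↔ q_2) = True
    q_1 ↔ q_2 = True
  ¬(¬q_3) ∨ q_3 = True
    ¬(¬q_3) = True
      ¬q_3 = False
Both conjuncts True, so the formula holds.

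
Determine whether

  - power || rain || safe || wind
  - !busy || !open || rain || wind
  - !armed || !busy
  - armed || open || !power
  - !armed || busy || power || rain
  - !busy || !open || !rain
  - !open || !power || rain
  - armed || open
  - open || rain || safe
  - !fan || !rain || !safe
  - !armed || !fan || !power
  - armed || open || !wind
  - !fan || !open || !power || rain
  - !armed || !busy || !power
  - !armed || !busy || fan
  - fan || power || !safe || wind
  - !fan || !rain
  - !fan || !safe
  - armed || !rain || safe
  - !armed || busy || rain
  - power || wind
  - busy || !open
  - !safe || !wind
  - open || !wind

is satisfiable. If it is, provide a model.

Set wind = True.
  then (!safe || !wind) forces safe = False.
  then (open || !wind) forces open = True.
  then (busy || !open) forces busy = True.
  then (!armed || !busy) forces armed = False.
  then (!busy || !open || !rain) forces rain = False.
  then (!open || !power || rain) forces power = False.
Set fan = False.
All clauses satisfied.

wind=T, busy=T, safe=F, open=T, rain=F, fan=F, power=F, armed=F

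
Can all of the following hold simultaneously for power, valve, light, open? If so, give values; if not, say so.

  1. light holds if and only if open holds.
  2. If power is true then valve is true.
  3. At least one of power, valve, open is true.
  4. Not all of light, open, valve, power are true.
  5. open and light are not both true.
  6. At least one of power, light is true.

power = True, valve = True, light = False, open = False

  (1) light=F, open=F — same ✓
  (2) power=T ⇒ valve: T ✓
  (3) {power, valve, open}: 2 true — at least one ✓
  (4) {light, open, valve, power}: 2/4 true — not all ✓
  (5) open=F, light=F — not both ✓
  (6) {power, light}: 1 true — at least one ✓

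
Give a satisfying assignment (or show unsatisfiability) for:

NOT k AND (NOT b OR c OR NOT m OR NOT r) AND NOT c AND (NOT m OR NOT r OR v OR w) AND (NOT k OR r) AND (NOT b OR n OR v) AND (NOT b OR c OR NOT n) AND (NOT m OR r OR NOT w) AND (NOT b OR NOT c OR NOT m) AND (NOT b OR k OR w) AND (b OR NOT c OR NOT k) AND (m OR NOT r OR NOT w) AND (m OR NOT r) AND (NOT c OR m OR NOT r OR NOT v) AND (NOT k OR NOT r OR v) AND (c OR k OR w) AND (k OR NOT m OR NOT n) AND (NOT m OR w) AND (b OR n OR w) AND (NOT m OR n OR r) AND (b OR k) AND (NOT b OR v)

n = False, m = False, k = False, v = True, r = False, c = False, b = True, w = True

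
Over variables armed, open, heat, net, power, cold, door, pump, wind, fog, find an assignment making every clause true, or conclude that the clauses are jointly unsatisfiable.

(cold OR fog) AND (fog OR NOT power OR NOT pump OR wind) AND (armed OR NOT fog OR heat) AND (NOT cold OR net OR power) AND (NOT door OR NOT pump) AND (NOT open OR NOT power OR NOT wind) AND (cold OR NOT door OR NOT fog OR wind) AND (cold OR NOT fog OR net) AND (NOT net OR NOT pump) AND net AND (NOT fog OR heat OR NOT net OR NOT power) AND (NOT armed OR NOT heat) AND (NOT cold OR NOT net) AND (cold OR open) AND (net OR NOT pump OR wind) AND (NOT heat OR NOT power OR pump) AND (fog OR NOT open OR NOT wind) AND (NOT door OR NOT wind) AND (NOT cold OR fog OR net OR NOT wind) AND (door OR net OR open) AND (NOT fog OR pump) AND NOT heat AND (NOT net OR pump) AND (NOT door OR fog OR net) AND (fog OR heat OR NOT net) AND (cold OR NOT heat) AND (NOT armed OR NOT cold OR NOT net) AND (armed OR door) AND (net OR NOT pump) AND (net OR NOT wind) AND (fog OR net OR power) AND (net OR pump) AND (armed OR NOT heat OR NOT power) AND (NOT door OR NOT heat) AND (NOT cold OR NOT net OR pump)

Case net = True:
  (NOT net OR NOT pump) forces pump = False.
  Clause (NOT net OR pump) is falsified — contradiction.
Case net = False:
  Clause (net) is falsified — contradiction.
Both cases fail, so the formula is unsatisfiable.

The formula is unsatisfiable.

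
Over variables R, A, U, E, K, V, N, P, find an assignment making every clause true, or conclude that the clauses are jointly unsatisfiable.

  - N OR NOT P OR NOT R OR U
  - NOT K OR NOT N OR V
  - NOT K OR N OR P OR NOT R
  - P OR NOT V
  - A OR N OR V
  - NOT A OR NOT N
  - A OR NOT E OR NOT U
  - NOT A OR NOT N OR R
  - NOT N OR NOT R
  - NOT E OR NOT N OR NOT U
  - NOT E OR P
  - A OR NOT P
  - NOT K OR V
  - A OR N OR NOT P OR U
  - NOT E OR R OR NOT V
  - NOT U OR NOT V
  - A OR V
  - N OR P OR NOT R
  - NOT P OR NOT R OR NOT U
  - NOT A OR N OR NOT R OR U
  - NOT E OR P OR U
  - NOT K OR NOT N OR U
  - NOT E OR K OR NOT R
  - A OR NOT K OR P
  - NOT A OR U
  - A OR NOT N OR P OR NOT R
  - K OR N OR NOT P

Try R = True:
  (NOT N OR NOT R) forces N = False.
  (N OR P OR NOT R) forces P = True.
  (N OR NOT P OR NOT R OR U) forces U = True.
  clause (NOT P OR NOT R OR NOT U) is falsified — backtrack.
So R = False.
Set A = True.
  then (NOT A OR NOT N) forces N = False.
  then (NOT A OR U) forces U = True.
  then (NOT U OR NOT V) forces V = False.
  then (NOT K OR V) forces K = False.
  then (K OR N OR NOT P) forces P = False.
  then (NOT E OR P) forces E = False.
All clauses satisfied.

R: False, A: True, U: True, E: False, K: False, V: False, N: False, P: False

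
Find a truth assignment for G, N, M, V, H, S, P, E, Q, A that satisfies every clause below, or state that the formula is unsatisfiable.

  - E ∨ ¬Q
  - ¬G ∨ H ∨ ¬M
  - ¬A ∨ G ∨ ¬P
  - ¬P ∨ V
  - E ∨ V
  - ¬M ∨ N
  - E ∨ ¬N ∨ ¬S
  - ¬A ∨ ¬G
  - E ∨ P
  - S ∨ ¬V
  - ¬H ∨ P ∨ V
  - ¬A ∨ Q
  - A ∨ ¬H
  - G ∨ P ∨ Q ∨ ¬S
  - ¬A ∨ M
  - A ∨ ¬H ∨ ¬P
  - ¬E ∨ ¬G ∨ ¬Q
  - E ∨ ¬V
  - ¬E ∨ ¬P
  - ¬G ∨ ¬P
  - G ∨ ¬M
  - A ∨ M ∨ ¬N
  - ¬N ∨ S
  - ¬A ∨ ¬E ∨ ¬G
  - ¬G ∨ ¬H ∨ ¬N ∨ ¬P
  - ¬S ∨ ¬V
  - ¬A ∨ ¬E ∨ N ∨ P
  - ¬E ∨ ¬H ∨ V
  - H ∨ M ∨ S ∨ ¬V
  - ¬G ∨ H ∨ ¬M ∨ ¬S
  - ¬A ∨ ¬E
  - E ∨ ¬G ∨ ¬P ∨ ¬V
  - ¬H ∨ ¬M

G: False; N: False; M: False; V: False; H: False; S: False; P: False; E: True; Q: True; A: False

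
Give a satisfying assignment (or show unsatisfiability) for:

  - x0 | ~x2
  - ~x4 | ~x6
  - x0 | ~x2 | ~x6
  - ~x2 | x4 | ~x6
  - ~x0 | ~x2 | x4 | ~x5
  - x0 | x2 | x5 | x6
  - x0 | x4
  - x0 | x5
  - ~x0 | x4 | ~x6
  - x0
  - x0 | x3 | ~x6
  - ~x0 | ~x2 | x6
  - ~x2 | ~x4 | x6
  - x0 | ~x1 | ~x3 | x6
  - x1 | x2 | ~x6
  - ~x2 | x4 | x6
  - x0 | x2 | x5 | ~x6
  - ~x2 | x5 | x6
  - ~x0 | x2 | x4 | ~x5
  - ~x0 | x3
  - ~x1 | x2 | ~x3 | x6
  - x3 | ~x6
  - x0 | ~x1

x0 = True, x1 = False, x2 = False, x3 = True, x4 = True, x5 = True, x6 = False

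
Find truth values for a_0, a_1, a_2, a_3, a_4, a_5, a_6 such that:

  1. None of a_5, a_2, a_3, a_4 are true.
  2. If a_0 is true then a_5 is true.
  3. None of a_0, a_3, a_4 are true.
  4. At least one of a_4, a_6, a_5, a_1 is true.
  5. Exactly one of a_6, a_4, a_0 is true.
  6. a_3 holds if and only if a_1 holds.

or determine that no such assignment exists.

a_0: False, a_1: False, a_2: False, a_3: False, a_4: False, a_5: False, a_6: True

  (1) {a_5, a_2, a_3, a_4}: 0 true — none ✓
  (2) a_0=F ⇒ a_5: vacuous ✓
  (3) {a_0, a_3, a_4}: 0 true — none ✓
  (4) {a_4, a_6, a_5, a_1}: 1 true — at least one ✓
  (5) {a_6, a_4, a_0}: 1 true — exactly one ✓
  (6) a_3=F, a_1=F — same ✓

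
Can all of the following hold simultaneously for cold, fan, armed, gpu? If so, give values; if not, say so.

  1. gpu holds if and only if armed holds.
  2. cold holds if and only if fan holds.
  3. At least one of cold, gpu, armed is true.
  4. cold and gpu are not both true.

cold: False; fan: False; armed: True; gpu: True

  (1) gpu=T, armed=T — same ✓
  (2) cold=F, fan=F — same ✓
  (3) {cold, gpu, armed}: 2 true — at least one ✓
  (4) cold=F, gpu=T — not both ✓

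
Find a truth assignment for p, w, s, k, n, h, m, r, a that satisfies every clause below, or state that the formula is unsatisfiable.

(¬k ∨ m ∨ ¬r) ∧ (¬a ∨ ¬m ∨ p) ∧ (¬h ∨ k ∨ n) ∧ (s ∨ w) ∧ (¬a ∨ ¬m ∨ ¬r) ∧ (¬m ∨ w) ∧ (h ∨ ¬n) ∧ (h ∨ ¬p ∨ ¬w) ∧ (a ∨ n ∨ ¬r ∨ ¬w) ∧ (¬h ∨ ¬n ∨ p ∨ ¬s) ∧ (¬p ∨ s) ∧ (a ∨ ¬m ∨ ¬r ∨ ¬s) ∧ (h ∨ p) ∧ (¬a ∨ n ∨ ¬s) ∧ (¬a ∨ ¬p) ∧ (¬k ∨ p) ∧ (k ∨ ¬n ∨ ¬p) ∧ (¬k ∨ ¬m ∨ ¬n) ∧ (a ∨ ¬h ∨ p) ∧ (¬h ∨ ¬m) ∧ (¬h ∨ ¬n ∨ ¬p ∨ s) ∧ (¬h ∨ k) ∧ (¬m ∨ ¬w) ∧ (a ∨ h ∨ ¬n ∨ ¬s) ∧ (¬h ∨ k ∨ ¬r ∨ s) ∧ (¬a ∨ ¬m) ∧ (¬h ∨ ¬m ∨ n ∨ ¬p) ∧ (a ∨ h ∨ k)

p = True, w = True, s = True, k = True, n = False, h = True, m = False, r = False, a = False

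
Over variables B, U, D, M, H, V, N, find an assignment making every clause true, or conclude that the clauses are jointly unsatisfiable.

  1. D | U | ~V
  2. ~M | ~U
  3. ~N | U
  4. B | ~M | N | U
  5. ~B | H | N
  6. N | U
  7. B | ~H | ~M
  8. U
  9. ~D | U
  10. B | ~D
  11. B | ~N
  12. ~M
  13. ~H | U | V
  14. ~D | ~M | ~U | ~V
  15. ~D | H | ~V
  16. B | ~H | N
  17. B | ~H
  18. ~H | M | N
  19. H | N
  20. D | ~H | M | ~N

B = True, U = True, D = True, M = False, H = True, V = True, N = True

Unit clause (U) forces U = True.
Unit clause (~M) forces M = False.
Try B = False:
  (B | ~D) forces D = False.
  (B | ~N) forces N = False.
  (B | ~H | N) forces H = False.
  clause (H | N) is falsified — backtrack.
So B = True.
Set D = True.
Set H = True.
  then (~H | M | N) forces N = True.
Set V = True.
All clauses satisfied.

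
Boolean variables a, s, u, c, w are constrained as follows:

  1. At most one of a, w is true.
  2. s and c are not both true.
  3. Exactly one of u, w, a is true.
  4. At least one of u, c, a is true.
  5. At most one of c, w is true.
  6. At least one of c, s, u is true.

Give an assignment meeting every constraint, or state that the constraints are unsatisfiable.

a: False, s: False, u: True, c: False, w: False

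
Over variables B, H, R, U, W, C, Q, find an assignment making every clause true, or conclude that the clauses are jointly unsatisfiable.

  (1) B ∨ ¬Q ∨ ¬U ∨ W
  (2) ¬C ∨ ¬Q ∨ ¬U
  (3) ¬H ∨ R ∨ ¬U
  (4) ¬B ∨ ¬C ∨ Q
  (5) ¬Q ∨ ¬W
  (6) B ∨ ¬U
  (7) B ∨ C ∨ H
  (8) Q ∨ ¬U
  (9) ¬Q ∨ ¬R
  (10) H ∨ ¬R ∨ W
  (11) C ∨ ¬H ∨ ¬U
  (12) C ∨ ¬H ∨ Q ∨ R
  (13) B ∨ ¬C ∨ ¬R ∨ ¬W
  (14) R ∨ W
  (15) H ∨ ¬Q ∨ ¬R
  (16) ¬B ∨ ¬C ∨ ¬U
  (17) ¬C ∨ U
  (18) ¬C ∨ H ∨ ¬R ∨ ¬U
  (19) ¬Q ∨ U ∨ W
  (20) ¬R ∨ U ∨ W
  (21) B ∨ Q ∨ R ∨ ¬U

Set B = True.
Set H = False.
Set R = False.
  then (R ∨ W) forces W = True.
  then (¬Q ∨ ¬W) forces Q = False.
  then (Q ∨ ¬U) forces U = False.
  then (¬C ∨ U) forces C = False.
All clauses satisfied.

B=T, H=F, R=F, U=F, W=T, C=F, Q=F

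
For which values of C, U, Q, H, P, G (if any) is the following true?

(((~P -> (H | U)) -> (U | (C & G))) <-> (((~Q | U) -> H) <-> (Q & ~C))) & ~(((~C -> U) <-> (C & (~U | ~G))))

C=T, U=T, Q=F, H=F, P=F, G=T

  ((~P -> (H | U)) -> (U | (C & G))) <-> (((~Q | U) -> H) <-> (Q & ~C)) = True
    (~P -> (H | U)) -> (U | (C & G)) = True
      ~P -> (H | U) = True
        ~P = True
        H | U = True
      U | (C & G) = True
        C & G = True
    ((~Q | U) -> H) <-> (Q & ~C) = True
      (~Q | U) -> H = False
        ~Q | U = True
          ~Q = True
      Q & ~C = False
        ~C = False
  ~(((~C -> U) <-> (C & (~U | ~G)))) = True
    (~C -> U) <-> (C & (~U | ~G)) = False
      ~C -> U = True
        ~C = False
      C & (~U | ~G) = False
        ~U | ~G = False
          ~U = False
          ~G = False
Both conjuncts True, so the formula holds.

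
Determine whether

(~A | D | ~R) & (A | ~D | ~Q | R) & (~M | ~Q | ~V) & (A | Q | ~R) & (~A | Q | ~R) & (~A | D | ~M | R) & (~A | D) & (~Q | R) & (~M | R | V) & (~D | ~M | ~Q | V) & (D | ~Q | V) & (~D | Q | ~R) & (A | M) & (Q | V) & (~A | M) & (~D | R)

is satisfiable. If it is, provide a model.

V = True; M = True; D = False; R = False; A = False; Q = False

Set V = True.
Try M = False:
  (A | M) forces A = True.
  clause (~A | M) is falsified — backtrack.
So M = True.
  then (~M | ~Q | ~V) forces Q = False.
Set D = False.
  then (~A | D) forces A = False.
  then (A | Q | ~R) forces R = False.
All clauses satisfied.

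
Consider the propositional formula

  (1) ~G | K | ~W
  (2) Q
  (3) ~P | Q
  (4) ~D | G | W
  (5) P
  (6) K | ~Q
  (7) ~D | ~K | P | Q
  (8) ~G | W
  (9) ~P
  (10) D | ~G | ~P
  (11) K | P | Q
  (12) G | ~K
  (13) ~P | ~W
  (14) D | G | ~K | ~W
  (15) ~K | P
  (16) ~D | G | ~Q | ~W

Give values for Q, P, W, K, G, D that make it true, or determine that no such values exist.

Case P = True:
  Clause (~P) is falsified — contradiction.
Case P = False:
  Clause (P) is falsified — contradiction.
Both cases fail, so the formula is unsatisfiable.

Unsatisfiable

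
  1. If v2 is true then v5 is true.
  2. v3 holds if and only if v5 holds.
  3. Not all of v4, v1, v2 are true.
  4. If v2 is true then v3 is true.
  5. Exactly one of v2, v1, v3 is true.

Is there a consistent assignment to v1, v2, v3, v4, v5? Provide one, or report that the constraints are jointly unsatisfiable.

v1=F, v2=F, v3=T, v4=F, v5=T

  (1) v2=F ⇒ v5: vacuous ✓
  (2) v3=T, v5=T — same ✓
  (3) {v4, v1, v2}: 0/3 true — not all ✓
  (4) v2=F ⇒ v3: vacuous ✓
  (5) {v2, v1, v3}: 1 true — exactly one ✓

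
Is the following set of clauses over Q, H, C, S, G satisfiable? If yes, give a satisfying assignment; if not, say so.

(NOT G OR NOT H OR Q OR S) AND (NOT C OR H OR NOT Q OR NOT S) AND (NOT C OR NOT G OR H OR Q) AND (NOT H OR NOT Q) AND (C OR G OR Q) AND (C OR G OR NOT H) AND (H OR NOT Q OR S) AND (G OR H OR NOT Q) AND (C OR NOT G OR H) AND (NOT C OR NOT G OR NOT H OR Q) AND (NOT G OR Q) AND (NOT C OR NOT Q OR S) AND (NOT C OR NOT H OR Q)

Q: False; H: False; C: True; S: False; G: False

Try Q = True:
  (NOT H OR NOT Q) forces H = False.
  (H OR NOT Q OR S) forces S = True.
  (NOT C OR H OR NOT Q OR NOT S) forces C = False.
  (G OR H OR NOT Q) forces G = True.
  clause (C OR NOT G OR H) is falsified — backtrack.
So Q = False.
  then (NOT G OR Q) forces G = False.
  then (C OR G OR Q) forces C = True.
  then (NOT C OR NOT H OR Q) forces H = False.
Set S = False.
All clauses satisfied.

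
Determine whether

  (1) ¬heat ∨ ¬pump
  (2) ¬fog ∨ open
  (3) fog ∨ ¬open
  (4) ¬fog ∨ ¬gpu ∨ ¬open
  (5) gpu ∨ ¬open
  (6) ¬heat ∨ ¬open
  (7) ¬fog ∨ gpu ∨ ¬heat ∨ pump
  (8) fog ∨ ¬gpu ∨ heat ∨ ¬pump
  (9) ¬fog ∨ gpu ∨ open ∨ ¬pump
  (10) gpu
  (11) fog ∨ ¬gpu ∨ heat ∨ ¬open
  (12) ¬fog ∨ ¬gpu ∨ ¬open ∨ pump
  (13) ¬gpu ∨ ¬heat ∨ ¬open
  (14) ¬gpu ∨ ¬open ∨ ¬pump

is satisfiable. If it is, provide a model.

gpu=T, heat=T, fog=F, open=F, pump=F

Unit clause (gpu) forces gpu = True.
Set heat = True.
  then (¬heat ∨ ¬pump) forces pump = False.
  then (¬heat ∨ ¬open) forces open = False.
  then (¬fog ∨ open) forces fog = False.
All clauses satisfied.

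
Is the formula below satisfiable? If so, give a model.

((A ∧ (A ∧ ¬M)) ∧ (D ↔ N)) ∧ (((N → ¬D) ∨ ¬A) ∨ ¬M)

M = False, N = False, D = False, A = True

  (A ∧ (A ∧ ¬M)) ∧ (D ↔ N) = True
    A ∧ (A ∧ ¬M) = True
      A ∧ ¬M = True
        ¬M = True
    D ↔ N = True
  ((N → ¬D) ∨ ¬A) ∨ ¬M = True
    (N → ¬D) ∨ ¬A = True
      N → ¬D = True
        ¬D = True
      ¬A = False
    ¬M = True
Both conjuncts True, so the formula holds.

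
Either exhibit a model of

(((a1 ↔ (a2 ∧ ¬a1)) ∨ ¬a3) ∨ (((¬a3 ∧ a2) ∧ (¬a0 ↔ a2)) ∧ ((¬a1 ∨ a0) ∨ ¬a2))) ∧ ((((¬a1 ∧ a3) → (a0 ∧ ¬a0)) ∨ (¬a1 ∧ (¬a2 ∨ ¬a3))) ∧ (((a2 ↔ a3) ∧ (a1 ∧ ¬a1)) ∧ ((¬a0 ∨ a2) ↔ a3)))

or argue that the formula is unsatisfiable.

Unsatisfiable

Case a1 = True: the conjunct ¬a1 is False.
Case a1 = False: the conjunct a1 is False.
Both cases fail — unsatisfiable.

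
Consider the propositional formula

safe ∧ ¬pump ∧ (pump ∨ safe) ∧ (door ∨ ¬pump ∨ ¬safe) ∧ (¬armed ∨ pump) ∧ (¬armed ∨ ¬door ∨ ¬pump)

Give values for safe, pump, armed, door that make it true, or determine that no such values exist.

safe: True; pump: False; armed: False; door: False

Unit clause (safe) forces safe = True.
Unit clause (¬pump) forces pump = False.
In (¬armed ∨ pump) only ¬armed is left, so armed = False.
Set door = False.
Check each clause:
  (safe): safe holds.
  (¬pump): ¬pump holds.
  (pump ∨ safe): safe holds.
  (door ∨ ¬pump ∨ ¬safe): ¬pump holds.
  (¬armed ∨ pump): ¬armed holds.
  (¬armed ∨ ¬door ∨ ¬pump): ¬armed holds.
All clauses satisfied.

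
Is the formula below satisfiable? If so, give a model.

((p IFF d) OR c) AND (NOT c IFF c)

Unsatisfiable

The conjunct NOT c IFF c is unsatisfiable on its own:
  c=F: evaluates to False.
  c=T: evaluates to False.
So the whole conjunction is unsatisfiable.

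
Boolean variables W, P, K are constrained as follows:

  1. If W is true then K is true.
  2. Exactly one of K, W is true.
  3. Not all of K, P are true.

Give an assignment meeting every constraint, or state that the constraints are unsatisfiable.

W: False; P: False; K: True

  (1) W=F ⇒ K: vacuous ✓
  (2) {K, W}: 1 true — exactly one ✓
  (3) {K, P}: 1/2 true — not all ✓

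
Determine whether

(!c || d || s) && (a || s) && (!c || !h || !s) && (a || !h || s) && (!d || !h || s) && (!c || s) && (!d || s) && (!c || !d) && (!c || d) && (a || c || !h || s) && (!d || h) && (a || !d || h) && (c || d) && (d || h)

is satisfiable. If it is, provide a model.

s=T, d=T, a=F, h=T, c=F

Try s = False:
  (a || s) forces a = True.
  (!c || s) forces c = False.
  (!d || s) forces d = False.
  clause (c || d) is falsified — backtrack.
So s = True.
Set d = True.
  then (!c || !d) forces c = False.
  then (!d || h) forces h = True.
Set a = False.
All clauses satisfied.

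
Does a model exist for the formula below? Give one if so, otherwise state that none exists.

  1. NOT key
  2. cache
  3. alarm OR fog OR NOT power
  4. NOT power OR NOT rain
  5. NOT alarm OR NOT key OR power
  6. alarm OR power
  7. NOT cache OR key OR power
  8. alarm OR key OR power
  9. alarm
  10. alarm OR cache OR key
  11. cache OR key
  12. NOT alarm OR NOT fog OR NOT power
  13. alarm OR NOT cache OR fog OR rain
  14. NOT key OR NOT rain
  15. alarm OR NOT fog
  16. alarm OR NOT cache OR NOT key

key=F, power=T, rain=F, fog=F, alarm=T, cache=T

Unit clause (NOT key) forces key = False.
Unit clause (cache) forces cache = True.
In (NOT cache OR key OR power) only power is left, so power = True.
Unit clause (alarm) forces alarm = True.
In (NOT alarm OR NOT fog OR NOT power) only NOT fog is left, so fog = False.
In (NOT power OR NOT rain) only NOT rain is left, so rain = False.
All clauses satisfied.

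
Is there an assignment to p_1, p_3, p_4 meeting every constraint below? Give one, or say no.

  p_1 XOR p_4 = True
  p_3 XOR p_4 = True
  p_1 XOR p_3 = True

Adding constraints 1, 2, 3 mod 2: every variable appears an even number of times on the left, so the left side is 0.
But the right sides sum to 1 (mod 2). 0 ≠ 1 — the system is inconsistent.

Unsatisfiable — no assignment works.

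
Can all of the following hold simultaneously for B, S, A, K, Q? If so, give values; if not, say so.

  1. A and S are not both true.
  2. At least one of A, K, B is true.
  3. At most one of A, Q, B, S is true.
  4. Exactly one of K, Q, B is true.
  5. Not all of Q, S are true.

B = False; S = False; A = False; K = True; Q = False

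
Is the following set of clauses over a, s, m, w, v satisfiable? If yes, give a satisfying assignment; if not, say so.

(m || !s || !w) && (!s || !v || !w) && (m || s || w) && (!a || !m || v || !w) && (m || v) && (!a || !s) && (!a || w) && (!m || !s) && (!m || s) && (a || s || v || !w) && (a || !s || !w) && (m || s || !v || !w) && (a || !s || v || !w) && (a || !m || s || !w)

a = False, s = True, m = False, w = False, v = True

Try a = True:
  (!a || !s) forces s = False.
  (!a || w) forces w = True.
  (!m || s) forces m = False.
  (m || v) forces v = True.
  clause (m || s || !v || !w) is falsified — backtrack.
So a = False.
Set s = True.
  then (!m || !s) forces m = False.
  then (a || !s || !w) forces w = False.
  then (m || v) forces v = True.
All clauses satisfied.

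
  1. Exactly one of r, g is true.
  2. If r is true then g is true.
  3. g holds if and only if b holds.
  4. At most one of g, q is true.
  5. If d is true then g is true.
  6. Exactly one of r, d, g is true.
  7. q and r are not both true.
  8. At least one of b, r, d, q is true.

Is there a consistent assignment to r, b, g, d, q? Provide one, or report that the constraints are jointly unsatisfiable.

r = False; b = True; g = True; d = False; q = False

  (1) {r, g}: 1 true — exactly one ✓
  (2) r=F ⇒ g: vacuous ✓
  (3) g=T, b=T — same ✓
  (4) {g, q}: 1 true — at most one ✓
  (5) d=F ⇒ g: vacuous ✓
  (6) {r, d, g}: 1 true — exactly one ✓
  (7) q=F, r=F — not both ✓
  (8) {b, r, d, q}: 1 true — at least one ✓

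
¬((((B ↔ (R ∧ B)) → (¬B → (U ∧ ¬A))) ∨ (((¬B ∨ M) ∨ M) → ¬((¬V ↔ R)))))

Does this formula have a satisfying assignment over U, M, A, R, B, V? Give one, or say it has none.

U: False, M: False, A: True, R: True, B: False, V: False

  ¬((((B ↔ (R ∧ B)) → (¬B → (U ∧ ¬A))) ∨ (((¬B ∨ M) ∨ M) → ¬((¬V ↔ R))))) = True
    ((B ↔ (R ∧ B)) → (¬B → (U ∧ ¬A))) ∨ (((¬B ∨ M) ∨ M) → ¬((¬V ↔ R))) = False
      (B ↔ (R ∧ B)) → (¬B → (U ∧ ¬A)) = False
        B ↔ (R ∧ B) = True
          R ∧ B = False
        ¬B → (U ∧ ¬A) = False
          ¬B = True
          U ∧ ¬A = False
            ¬A = False
      ((¬B ∨ M) ∨ M) → ¬((¬V ↔ R)) = False
        (¬B ∨ M) ∨ M = True
          ¬B ∨ M = True
            ¬B = True
        ¬((¬V ↔ R)) = False
          ¬V ↔ R = True
            ¬V = True
The formula evaluates to True.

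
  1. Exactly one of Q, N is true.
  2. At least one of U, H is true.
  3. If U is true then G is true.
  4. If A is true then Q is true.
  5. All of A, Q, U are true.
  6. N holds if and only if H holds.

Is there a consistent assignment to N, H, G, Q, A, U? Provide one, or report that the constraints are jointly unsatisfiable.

N = False, H = False, G = True, Q = True, A = True, U = True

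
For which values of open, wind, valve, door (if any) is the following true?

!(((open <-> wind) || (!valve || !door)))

open=F; wind=T; valve=T; door=T

  !(((open <-> wind) || (!valve || !door))) = True
    (open <-> wind) || (!valve || !door) = False
      open <-> wind = False
      !valve || !door = False
        !valve = False
        !door = False
The formula evaluates to True.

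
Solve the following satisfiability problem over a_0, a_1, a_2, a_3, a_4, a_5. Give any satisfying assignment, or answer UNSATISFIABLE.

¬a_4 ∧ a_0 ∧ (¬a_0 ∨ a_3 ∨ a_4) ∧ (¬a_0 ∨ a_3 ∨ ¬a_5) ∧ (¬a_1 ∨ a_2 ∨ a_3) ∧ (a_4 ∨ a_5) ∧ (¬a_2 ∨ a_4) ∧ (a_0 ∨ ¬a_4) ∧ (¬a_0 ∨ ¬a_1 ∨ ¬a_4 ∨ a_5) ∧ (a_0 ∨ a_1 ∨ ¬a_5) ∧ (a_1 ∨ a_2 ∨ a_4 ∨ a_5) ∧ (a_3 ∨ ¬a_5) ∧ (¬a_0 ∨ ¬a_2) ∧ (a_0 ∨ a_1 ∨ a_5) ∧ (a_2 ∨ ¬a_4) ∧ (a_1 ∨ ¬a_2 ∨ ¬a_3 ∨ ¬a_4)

a_0: True; a_1: True; a_2: False; a_3: True; a_4: False; a_5: True

Unit clause (¬a_4) forces a_4 = False.
Unit clause (a_0) forces a_0 = True.
In (¬a_0 ∨ a_3 ∨ a_4) only a_3 is left, so a_3 = True.
In (a_4 ∨ a_5) only a_5 is left, so a_5 = True.
In (¬a_2 ∨ a_4) only ¬a_2 is left, so a_2 = False.
Set a_1 = True.
All clauses satisfied.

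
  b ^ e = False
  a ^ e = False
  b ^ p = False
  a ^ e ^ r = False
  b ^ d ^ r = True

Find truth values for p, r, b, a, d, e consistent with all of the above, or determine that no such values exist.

p = False; r = False; b = False; a = False; d = True; e = False

b ^ e = F ^ F = False ✓
a ^ e = F ^ F = False ✓
b ^ p = F ^ F = False ✓
a ^ e ^ r = F ^ F ^ F = False ✓
b ^ d ^ r = F ^ T ^ F = True ✓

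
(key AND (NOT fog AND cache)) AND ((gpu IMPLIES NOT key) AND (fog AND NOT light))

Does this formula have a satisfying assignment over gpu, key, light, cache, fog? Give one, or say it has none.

Case fog = True: the conjunct NOT fog is False.
Case fog = False: the conjunct fog is False.
Both cases fail — unsatisfiable.

No satisfying assignment exists.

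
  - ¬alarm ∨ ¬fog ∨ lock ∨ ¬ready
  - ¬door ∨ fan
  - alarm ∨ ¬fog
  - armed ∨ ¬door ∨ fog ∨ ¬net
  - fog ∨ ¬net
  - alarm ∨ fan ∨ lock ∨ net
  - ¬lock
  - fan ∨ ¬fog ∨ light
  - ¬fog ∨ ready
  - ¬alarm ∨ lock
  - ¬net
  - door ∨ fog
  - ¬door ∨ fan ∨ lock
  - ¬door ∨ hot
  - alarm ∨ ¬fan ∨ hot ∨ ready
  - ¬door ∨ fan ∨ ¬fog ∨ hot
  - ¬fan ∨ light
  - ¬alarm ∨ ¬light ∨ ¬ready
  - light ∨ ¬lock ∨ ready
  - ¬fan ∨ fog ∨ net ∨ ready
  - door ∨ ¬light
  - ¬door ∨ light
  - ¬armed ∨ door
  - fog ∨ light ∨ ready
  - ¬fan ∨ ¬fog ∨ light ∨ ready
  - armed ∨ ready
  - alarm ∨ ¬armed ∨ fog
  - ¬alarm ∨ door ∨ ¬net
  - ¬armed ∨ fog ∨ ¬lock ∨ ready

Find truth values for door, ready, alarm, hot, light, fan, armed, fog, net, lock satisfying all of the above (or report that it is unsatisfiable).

Unit clause (¬lock) forces lock = False.
In (¬alarm ∨ lock) only ¬alarm is left, so alarm = False.
Unit clause (¬net) forces net = False.
In (alarm ∨ ¬fog) only ¬fog is left, so fog = False.
In (alarm ∨ fan ∨ lock ∨ net) only fan is left, so fan = True.
In (door ∨ fog) only door is left, so door = True.
In (¬door ∨ hot) only hot is left, so hot = True.
In (¬fan ∨ light) only light is left, so light = True.
In (¬fan ∨ fog ∨ net ∨ ready) only ready is left, so ready = True.
In (alarm ∨ ¬armed ∨ fog) only ¬armed is left, so armed = False.
All clauses satisfied.

door=T, ready=T, alarm=F, hot=T, light=T, fan=T, armed=F, fog=F, net=F, lock=F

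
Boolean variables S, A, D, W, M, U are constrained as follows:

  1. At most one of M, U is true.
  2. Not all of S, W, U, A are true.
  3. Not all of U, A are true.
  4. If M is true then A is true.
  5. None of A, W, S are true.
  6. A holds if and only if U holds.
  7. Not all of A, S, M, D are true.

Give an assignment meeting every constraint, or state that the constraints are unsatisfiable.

S=F, A=F, D=T, W=F, M=F, U=F

  (1) {M, U}: 0 true — at most one ✓
  (2) {S, W, U, A}: 0/4 true — not all ✓
  (3) {U, A}: 0/2 true — not all ✓
  (4) M=F ⇒ A: vacuous ✓
  (5) {A, W, S}: 0 true — none ✓
  (6) A=F, U=F — same ✓
  (7) {A, S, M, D}: 1/4 true — not all ✓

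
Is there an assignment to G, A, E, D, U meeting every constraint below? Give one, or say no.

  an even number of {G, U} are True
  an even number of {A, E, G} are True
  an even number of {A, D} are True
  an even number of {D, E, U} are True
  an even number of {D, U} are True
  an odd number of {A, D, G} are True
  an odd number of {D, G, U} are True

G = True, A = True, E = False, D = True, U = True

{G, U}: 2 true → even ✓
{A, E, G}: 2 true → even ✓
{A, D}: 2 true → even ✓
{D, E, U}: 2 true → even ✓
{D, U}: 2 true → even ✓
{A, D, G}: 3 true → odd ✓
{D, G, U}: 3 true → odd ✓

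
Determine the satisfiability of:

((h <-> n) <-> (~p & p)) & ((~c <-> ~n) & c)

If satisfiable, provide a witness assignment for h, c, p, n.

h = False, c = True, p = True, n = True

  (h <-> n) <-> (~p & p) = True
    h <-> n = False
    ~p & p = False
      ~p = False
  (~c <-> ~n) & c = True
    ~c <-> ~n = True
      ~c = False
      ~n = False
Both conjuncts True, so the formula holds.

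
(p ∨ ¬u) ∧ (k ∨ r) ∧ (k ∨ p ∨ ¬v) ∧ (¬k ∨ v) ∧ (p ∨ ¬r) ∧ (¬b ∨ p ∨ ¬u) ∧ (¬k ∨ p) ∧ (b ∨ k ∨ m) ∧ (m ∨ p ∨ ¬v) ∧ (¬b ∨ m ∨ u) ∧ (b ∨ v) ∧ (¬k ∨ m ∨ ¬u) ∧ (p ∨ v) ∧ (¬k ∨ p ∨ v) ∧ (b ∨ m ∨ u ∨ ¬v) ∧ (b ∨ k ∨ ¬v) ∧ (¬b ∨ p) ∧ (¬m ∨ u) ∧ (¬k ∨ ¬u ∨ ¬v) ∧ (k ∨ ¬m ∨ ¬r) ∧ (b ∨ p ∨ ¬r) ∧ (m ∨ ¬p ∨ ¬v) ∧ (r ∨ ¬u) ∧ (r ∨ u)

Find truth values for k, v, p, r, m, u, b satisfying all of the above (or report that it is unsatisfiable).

Try k = True:
  (¬k ∨ v) forces v = True.
  (¬k ∨ p) forces p = True.
  (¬k ∨ ¬u ∨ ¬v) forces u = False.
  (¬m ∨ u) forces m = False.
  clause (m ∨ ¬p ∨ ¬v) is falsified — backtrack.
So k = False.
  then (k ∨ r) forces r = True.
  then (p ∨ ¬r) forces p = True.
  then (k ∨ ¬m ∨ ¬r) forces m = False.
  then (m ∨ ¬p ∨ ¬v) forces v = False.
  then (b ∨ k ∨ m) forces b = True.
  then (¬b ∨ m ∨ u) forces u = True.
All clauses satisfied.

k = False, v = False, p = True, r = True, m = False, u = True, b = True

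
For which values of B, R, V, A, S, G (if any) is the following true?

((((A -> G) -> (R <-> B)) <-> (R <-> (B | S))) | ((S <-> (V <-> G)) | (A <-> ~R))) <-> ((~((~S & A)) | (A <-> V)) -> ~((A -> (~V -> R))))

B = False, R = False, V = False, A = True, S = False, G = True

  ((((A -> G) -> (R <-> B)) <-> (R <-> (B | S))) | ((S <-> (V <-> G)) | (A <-> ~R))) <-> ((~((~S & A)) | (A <-> V)) -> ~((A -> (~V -> R)))) = True
    (((A -> G) -> (R <-> B)) <-> (R <-> (B | S))) | ((S <-> (V <-> G)) | (A <-> ~R)) = True
      ((A -> G) -> (R <-> B)) <-> (R <-> (B | S)) = True
        (A -> G) -> (R <-> B) = True
          A -> G = True
          R <-> B = True
        R <-> (B | S) = True
          B | S = False
      (S <-> (V <-> G)) | (A <-> ~R) = True
        S <-> (V <-> G) = True
          V <-> G = False
        A <-> ~R = True
          ~R = True
    (~((~S & A)) | (A <-> V)) -> ~((A -> (~V -> R))) = True
      ~((~S & A)) | (A <-> V) = False
        ~((~S & A)) = False
          ~S & A = True
            ~S = True
        A <-> V = False
      ~((A -> (~V -> R))) = True
        A -> (~V -> R) = False
          ~V -> R = False
            ~V = True
The formula evaluates to True.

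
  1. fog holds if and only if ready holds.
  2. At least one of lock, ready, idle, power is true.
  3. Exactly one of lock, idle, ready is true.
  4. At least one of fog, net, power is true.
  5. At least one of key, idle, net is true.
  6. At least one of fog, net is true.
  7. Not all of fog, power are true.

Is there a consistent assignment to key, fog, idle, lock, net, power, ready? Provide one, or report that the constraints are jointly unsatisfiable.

key = False, fog = True, idle = False, lock = False, net = True, power = False, ready = True

  (1) fog=T, ready=T — same ✓
  (2) {lock, ready, idle, power}: 1 true — at least one ✓
  (3) {lock, idle, ready}: 1 true — exactly one ✓
  (4) {fog, net, power}: 2 true — at least one ✓
  (5) {key, idle, net}: 1 true — at least one ✓
  (6) {fog, net}: 2 true — at least one ✓
  (7) {fog, power}: 1/2 true — not all ✓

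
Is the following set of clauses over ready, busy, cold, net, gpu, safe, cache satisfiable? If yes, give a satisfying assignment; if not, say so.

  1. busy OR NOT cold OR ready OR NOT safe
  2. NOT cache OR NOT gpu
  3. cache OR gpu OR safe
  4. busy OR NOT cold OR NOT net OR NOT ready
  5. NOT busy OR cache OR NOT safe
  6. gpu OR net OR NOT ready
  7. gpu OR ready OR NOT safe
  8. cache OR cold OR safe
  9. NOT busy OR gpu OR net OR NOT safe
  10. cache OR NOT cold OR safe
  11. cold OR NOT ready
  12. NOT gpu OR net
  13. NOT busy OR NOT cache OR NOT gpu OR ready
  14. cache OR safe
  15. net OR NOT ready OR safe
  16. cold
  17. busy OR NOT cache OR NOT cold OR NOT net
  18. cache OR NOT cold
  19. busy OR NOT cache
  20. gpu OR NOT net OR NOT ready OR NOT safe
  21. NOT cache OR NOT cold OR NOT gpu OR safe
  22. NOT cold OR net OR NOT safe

Unit clause (cold) forces cold = True.
In (cache OR NOT cold) only cache is left, so cache = True.
In (busy OR NOT cache) only busy is left, so busy = True.
In (NOT cache OR NOT gpu) only NOT gpu is left, so gpu = False.
Set ready = False.
  then (gpu OR ready OR NOT safe) forces safe = False.
Set net = False.
All clauses satisfied.

ready=F, busy=T, cold=T, net=F, gpu=F, safe=F, cache=T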